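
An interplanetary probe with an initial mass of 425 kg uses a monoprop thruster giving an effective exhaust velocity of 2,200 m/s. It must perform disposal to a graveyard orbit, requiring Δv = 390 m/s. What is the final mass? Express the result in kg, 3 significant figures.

final mass ≈ 356 kg

m₀/m_f = exp(Δv / v_e) = exp(390 / 2200.0) = exp(0.1773) = 1.1940.
m_f = m₀ / 1.1940 = 425 / 1.1940 = 355.946 kg.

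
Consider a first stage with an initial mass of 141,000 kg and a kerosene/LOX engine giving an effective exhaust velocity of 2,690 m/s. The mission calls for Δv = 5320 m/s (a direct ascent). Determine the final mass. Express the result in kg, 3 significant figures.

final mass ≈ 19500 kg

m₀/m_f = exp(Δv / v_e) = exp(5320 / 2690.0) = exp(1.9777) = 7.2261.
m_f = m₀ / 7.2261 = 141,000 / 7.2261 = 19,512.6 kg.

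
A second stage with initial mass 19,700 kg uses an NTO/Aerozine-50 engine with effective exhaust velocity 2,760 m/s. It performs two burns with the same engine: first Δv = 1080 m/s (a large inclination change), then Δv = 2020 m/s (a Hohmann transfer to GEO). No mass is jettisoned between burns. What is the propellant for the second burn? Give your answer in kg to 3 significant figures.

propellant for the second burn ≈ 6910 kg

After the first burn: m = 19700 × exp(−1080/2760.0) = 19700 × 0.67617 = 13,320.5 kg.
After the second burn: m = 13,320.5 × exp(−2020/2760.0) = 13,320.5 × 0.48100 = 6,407.16 kg.
Second-burn propellant = 13,320.5 − 6,407.16 = 6,913.34 kg.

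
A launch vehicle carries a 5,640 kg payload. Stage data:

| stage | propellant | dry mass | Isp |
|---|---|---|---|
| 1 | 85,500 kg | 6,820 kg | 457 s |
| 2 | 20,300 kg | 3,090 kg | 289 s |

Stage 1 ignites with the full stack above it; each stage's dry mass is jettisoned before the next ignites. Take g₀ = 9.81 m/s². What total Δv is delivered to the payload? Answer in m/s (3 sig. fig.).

Δv ≈ 8870 m/s

Ignition mass of stage 1 = 85,500+6,820 + 20,300+3,090 + 5,640 = 121,350 kg.
Stage 1: m₀ = 121,350 kg, m_f = 121,350 − 85,500 = 35,850 kg; Δv = 457×9.81×ln(3.385) = 4483.2×1.2193 ≈ 5466 m/s.
Stage 2: m₀ = 29,030 kg, m_f = 29,030 − 20,300 = 8,730 kg; Δv = 289×9.81×ln(3.325) = 2835.1×1.2016 ≈ 3407 m/s.
Total Δv = 5466 + 3407 = 8873 m/s.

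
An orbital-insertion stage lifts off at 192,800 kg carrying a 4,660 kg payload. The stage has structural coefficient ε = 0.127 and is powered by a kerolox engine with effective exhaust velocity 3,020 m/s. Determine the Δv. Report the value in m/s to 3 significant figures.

Δv ≈ 5770 m/s

Stage wet mass = m₀ − payload = 192,800 − 4,660 = 188,140 kg.
Stage dry mass = ε × stage wet mass = 0.127 × 188,140 = 23,893.8 kg.
Burnout mass m_f = stage dry + payload = 23,893.8 + 4,660 = 28,553.8 kg.
Using Δv = v_e ln(m₀/m_f): Δv = v_e · ln(192,800/28,553.8) = 3020.0 × ln(6.752) = 3020.0 × 1.9099 ≈ 5768 m/s.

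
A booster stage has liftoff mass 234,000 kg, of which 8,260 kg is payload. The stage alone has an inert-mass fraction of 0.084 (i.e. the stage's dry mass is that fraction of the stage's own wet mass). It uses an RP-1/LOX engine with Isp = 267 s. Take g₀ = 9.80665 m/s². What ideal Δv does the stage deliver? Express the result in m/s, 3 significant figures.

Stage wet mass = m₀ − payload = 234,000 − 8,260 = 225,740 kg.
Stage dry mass = ε × stage wet mass = 0.084 × 225,740 = 18,962.2 kg.
Burnout mass m_f = stage dry + payload = 18,962.2 + 8,260 = 27,222.2 kg.
v_e = Isp · g₀ = 267 × 9.80665 = 2618.4 m/s.
Δv = v_e · ln(234,000/27,222.2) = 2618.4 × ln(8.596) = 2618.4 × 2.1513 ≈ 5633 m/s.

Δv ≈ 5630 m/s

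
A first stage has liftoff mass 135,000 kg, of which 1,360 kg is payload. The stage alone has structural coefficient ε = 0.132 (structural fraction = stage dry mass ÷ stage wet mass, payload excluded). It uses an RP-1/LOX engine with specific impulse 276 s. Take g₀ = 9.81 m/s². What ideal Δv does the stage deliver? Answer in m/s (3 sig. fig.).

Δv ≈ 5310 m/s

Stage wet mass = m₀ − payload = 135,000 − 1,360 = 133,640 kg.
Stage dry mass = ε × stage wet mass = 0.132 × 133,640 = 17,640.5 kg.
Burnout mass m_f = stage dry + payload = 17,640.5 + 1,360 = 19,000.5 kg.
v_e = Isp · g₀ = 276 × 9.81 = 2707.6 m/s.
Δv = v_e · ln(135,000/19,000.5) = 2707.6 × ln(7.105) = 2707.6 × 1.9608 ≈ 5309 m/s.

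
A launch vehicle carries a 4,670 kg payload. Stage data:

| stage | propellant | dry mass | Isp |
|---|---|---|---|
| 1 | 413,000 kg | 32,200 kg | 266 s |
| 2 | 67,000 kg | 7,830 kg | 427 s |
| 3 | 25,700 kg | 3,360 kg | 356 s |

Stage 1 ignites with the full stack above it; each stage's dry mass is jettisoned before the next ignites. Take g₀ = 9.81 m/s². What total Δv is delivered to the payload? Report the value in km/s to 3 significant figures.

Ignition mass of stage 1 = 413,000+32,200 + 67,000+7,830 + 25,700+3,360 + 4,670 = 553,760 kg.
Stage 1: m₀ = 553,760 kg, m_f = 553,760 − 413,000 = 140,760 kg; Δv = 266×9.81×ln(3.934) = 2609.5×1.3697 ≈ 3574 m/s.
Stage 2: m₀ = 108,560 kg, m_f = 108,560 − 67,000 = 41,560 kg; Δv = 427×9.81×ln(2.612) = 4188.9×0.9602 ≈ 4022 m/s.
Stage 3: m₀ = 33,730 kg, m_f = 33,730 − 25,700 = 8,030 kg; Δv = 356×9.81×ln(4.2) = 3492.4×1.4352 ≈ 5012 m/s.
Total Δv = 3574 + 4022 + 5012 = 12608 m/s.

Δv ≈ 12.6 km/s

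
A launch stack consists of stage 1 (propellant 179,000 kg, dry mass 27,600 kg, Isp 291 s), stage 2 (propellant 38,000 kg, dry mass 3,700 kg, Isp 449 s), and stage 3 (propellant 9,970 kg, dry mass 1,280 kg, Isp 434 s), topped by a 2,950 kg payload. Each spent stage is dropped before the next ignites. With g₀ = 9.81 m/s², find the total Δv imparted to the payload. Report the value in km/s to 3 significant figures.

Ignition mass of stage 1 = 179,000+27,600 + 38,000+3,700 + 9,970+1,280 + 2,950 = 262,500 kg.
Stage 1: m₀ = 262,500 kg, m_f = 262,500 − 179,000 = 83,500 kg; Δv = 291×9.81×ln(3.144) = 2854.7×1.1454 ≈ 3270 m/s.
Stage 2: m₀ = 55,900 kg, m_f = 55,900 − 38,000 = 17,900 kg; Δv = 449×9.81×ln(3.123) = 4404.7×1.1388 ≈ 5016 m/s.
Stage 3: m₀ = 14,200 kg, m_f = 14,200 − 9,970 = 4,230 kg; Δv = 434×9.81×ln(3.357) = 4257.5×1.2110 ≈ 5156 m/s.
Total Δv = 3270 + 5016 + 5156 = 13442 m/s.

Δv ≈ 13.4 km/s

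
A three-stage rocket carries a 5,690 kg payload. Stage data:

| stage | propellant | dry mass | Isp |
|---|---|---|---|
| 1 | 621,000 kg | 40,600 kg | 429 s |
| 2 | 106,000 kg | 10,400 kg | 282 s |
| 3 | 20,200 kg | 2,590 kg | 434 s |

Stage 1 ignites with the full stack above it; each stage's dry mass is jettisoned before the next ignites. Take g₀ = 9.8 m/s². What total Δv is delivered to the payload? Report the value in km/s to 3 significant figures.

Ignition mass of stage 1 = 621,000+40,600 + 106,000+10,400 + 20,200+2,590 + 5,690 = 806,480 kg.
Stage 1: m₀ = 806,480 kg, m_f = 806,480 − 621,000 = 185,480 kg; Δv = 429×9.8×ln(4.348) = 4204.2×1.4697 ≈ 6179 m/s.
Stage 2: m₀ = 144,880 kg, m_f = 144,880 − 106,000 = 38,880 kg; Δv = 282×9.8×ln(3.726) = 2763.6×1.3154 ≈ 3635 m/s.
Stage 3: m₀ = 28,480 kg, m_f = 28,480 − 20,200 = 8,280 kg; Δv = 434×9.8×ln(3.44) = 4253.2×1.2354 ≈ 5254 m/s.
Total Δv = 6179 + 3635 + 5254 = 15068 m/s.

Δv ≈ 15.1 km/s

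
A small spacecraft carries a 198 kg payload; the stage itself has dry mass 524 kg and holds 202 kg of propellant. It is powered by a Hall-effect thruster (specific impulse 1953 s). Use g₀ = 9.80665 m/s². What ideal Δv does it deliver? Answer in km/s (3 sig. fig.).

Δv ≈ 4.72 km/s

v_e = Isp · g₀ = 1953 × 9.80665 = 19152.4 m/s.
m₀ = payload + dry + propellant = 198 + 524 + 202 = 924 kg.
m_f = payload + dry = 198 + 524 = 722 kg.
Δv = v_e · ln(m₀/m_f) = 19152.4 × ln(1.28) = 19152.4 × 0.2467 ≈ 4724.6 m/s.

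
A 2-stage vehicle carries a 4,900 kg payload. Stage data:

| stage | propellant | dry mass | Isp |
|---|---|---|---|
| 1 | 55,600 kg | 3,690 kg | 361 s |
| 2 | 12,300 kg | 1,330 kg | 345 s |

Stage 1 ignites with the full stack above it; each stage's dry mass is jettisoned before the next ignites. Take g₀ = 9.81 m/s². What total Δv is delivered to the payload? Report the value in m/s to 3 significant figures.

Δv ≈ 8130 m/s

Ignition mass of stage 1 = 55,600+3,690 + 12,300+1,330 + 4,900 = 77,820 kg.
Stage 1: m₀ = 77,820 kg, m_f = 77,820 − 55,600 = 22,220 kg; Δv = 361×9.81×ln(3.502) = 3541.4×1.2534 ≈ 4439 m/s.
Stage 2: m₀ = 18,530 kg, m_f = 18,530 − 12,300 = 6,230 kg; Δv = 345×9.81×ln(2.974) = 3384.5×1.0900 ≈ 3689 m/s.
Total Δv = 4439 + 3689 = 8128 m/s.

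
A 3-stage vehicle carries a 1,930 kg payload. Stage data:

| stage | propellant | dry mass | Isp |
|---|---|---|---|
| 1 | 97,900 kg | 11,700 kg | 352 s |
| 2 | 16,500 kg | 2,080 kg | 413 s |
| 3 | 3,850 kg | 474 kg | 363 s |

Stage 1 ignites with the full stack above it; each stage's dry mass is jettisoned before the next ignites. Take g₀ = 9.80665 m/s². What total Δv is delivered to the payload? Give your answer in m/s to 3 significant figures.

Δv ≈ 12300 m/s

Ignition mass of stage 1 = 97,900+11,700 + 16,500+2,080 + 3,850+474 + 1,930 = 134,434 kg.
Stage 1: m₀ = 134,434 kg, m_f = 134,434 − 97,900 = 36,534 kg; Δv = 352×9.80665×ln(3.68) = 3451.9×1.3028 ≈ 4497 m/s.
Stage 2: m₀ = 24,834 kg, m_f = 24,834 − 16,500 = 8,334 kg; Δv = 413×9.80665×ln(2.98) = 4050.1×1.0919 ≈ 4422 m/s.
Stage 3: m₀ = 6,254 kg, m_f = 6,254 − 3,850 = 2,404 kg; Δv = 363×9.80665×ln(2.601) = 3559.8×0.9561 ≈ 3403 m/s.
Total Δv = 4497 + 4422 + 3403 = 12322 m/s.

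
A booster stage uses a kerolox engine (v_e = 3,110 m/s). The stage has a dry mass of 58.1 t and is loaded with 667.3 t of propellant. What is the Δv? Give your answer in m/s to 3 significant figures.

m₀ = m_dry + m_prop = 58.1 + 667.3 = 725.4 t.
Rocket equation: Δv = v_e · ln(m₀/m_f) = 3110.0 × ln(12.49) = 3110.0 × 2.5246 ≈ 7851.4 m/s.

Δv ≈ 7850 m/s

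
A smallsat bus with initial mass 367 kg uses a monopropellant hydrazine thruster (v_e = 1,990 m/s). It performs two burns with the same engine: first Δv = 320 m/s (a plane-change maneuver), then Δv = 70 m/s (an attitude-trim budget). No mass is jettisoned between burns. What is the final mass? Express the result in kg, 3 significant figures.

final mass ≈ 302 kg

After the first burn: m = 367 × exp(−320/1990.0) = 367 × 0.85146 = 312.486 kg.
After the second burn: m = 312.486 × exp(−70/1990.0) = 312.486 × 0.96544 = 301.686 kg.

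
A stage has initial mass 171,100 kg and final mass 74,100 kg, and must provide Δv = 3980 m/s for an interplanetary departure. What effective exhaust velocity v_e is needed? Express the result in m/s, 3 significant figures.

ln(m₀/m_f) = ln(171100/74100) = ln(2.309) = 0.8368.
v_e = Δv / ln(m₀/m_f) = 3980 / 0.8368 = 4756.0 m/s.

v_e ≈ 4760 m/s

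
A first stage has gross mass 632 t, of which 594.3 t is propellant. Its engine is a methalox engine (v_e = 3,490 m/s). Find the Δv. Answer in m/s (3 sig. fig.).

Δv ≈ 9840 m/s

m_f = m₀ − m_prop = 632 − 594.3 = 37.7 t.
Δv = v_e · ln(m₀/m_f) = 3490.0 × ln(16.76) = 3490.0 × 2.8192 ≈ 9839.1 m/s.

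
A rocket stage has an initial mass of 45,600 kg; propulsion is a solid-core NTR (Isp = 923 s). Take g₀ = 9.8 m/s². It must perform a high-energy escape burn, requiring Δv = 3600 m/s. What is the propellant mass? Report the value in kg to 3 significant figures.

propellant mass ≈ 15000 kg

v_e = Isp · g₀ = 923 × 9.8 = 9045.4 m/s.
m₀/m_f = exp(Δv / v_e) = exp(3600 / 9045.4) = exp(0.3980) = 1.4888.
m_f = 45,600 / 1.4888 = 30,628.7 kg, so propellant = m₀ − m_f = 45,600 − 30,628.7 = 14,971.3 kg.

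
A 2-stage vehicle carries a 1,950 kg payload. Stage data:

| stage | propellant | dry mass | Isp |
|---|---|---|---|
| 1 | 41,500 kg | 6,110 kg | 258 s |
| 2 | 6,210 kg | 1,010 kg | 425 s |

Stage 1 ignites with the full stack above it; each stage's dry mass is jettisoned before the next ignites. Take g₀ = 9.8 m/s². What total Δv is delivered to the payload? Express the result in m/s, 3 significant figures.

Δv ≈ 8030 m/s

Ignition mass of stage 1 = 41,500+6,110 + 6,210+1,010 + 1,950 = 56,780 kg.
Stage 1: m₀ = 56,780 kg, m_f = 56,780 − 41,500 = 15,280 kg; Δv = 258×9.8×ln(3.716) = 2528.4×1.3126 ≈ 3319 m/s.
Stage 2: m₀ = 9,170 kg, m_f = 9,170 − 6,210 = 2,960 kg; Δv = 425×9.8×ln(3.098) = 4165.0×1.1307 ≈ 4710 m/s.
Total Δv = 3319 + 4710 = 8029 m/s.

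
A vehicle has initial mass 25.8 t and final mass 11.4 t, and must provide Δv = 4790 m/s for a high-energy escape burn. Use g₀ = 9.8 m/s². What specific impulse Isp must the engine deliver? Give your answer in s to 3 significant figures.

Isp ≈ 598 s

ln(m₀/m_f) = ln(25800/11400) = ln(2.263) = 0.8168.
v_e = Δv / ln(m₀/m_f) = 4790 / 0.8168 = 5864.6 m/s.
Isp = v_e / g₀ = 5864.6 / 9.8 = 598.4 s.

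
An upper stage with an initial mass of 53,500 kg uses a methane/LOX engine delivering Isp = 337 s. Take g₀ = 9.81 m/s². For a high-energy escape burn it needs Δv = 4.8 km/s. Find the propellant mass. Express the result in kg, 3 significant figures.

v_e = Isp · g₀ = 337 × 9.81 = 3306.0 m/s.
Rocket equation: m₀/m_f = exp(Δv / v_e) = exp(4800 / 3306.0) = exp(1.4519) = 4.2713.
m_f = 53,500 / 4.2713 = 12,525.5 kg, so propellant = m₀ − m_f = 53,500 − 12,525.5 = 40,974.5 kg.

propellant mass ≈ 41000 kg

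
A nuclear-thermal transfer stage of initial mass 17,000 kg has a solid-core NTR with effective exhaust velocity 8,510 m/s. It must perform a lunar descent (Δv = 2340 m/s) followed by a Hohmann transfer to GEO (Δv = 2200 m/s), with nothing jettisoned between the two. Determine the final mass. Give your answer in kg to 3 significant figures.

final mass ≈ 9970 kg

After the first burn: m = 17000 × exp(−2340/8510.0) = 17000 × 0.75959 = 12,913 kg.
After the second burn: m = 12,913 × exp(−2200/8510.0) = 12,913 × 0.77219 = 9,971.29 kg.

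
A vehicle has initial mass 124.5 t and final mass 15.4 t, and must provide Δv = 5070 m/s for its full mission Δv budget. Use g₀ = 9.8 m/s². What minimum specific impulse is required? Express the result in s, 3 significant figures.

Isp ≈ 248 s

ln(m₀/m_f) = ln(124500/15400) = ln(8.084) = 2.0899.
v_e = Δv / ln(m₀/m_f) = 5070 / 2.0899 = 2425.9 m/s.
Isp = v_e / g₀ = 2425.9 / 9.8 = 247.5 s.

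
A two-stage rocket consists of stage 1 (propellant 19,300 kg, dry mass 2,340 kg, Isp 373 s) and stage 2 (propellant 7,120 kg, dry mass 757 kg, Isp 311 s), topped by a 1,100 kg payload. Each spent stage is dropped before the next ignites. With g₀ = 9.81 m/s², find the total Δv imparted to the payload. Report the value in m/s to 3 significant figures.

Δv ≈ 8450 m/s

Ignition mass of stage 1 = 19,300+2,340 + 7,120+757 + 1,100 = 30,617 kg.
Stage 1: m₀ = 30,617 kg, m_f = 30,617 − 19,300 = 11,317 kg; Δv = 373×9.81×ln(2.705) = 3659.1×0.9952 ≈ 3642 m/s.
Stage 2: m₀ = 8,977 kg, m_f = 8,977 − 7,120 = 1,857 kg; Δv = 311×9.81×ln(4.834) = 3050.9×1.5757 ≈ 4807 m/s.
Total Δv = 3642 + 4807 = 8449 m/s.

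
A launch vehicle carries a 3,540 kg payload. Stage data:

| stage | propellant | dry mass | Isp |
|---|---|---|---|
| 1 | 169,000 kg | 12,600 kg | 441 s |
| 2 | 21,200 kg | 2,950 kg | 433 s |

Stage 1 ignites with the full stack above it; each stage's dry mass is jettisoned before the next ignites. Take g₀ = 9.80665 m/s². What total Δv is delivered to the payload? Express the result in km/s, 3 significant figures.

Δv ≈ 13.3 km/s

Ignition mass of stage 1 = 169,000+12,600 + 21,200+2,950 + 3,540 = 209,290 kg.
Stage 1: m₀ = 209,290 kg, m_f = 209,290 − 169,000 = 40,290 kg; Δv = 441×9.80665×ln(5.195) = 4324.7×1.6476 ≈ 7126 m/s.
Stage 2: m₀ = 27,690 kg, m_f = 27,690 − 21,200 = 6,490 kg; Δv = 433×9.80665×ln(4.267) = 4246.3×1.4508 ≈ 6161 m/s.
Total Δv = 7126 + 6161 = 13287 m/s.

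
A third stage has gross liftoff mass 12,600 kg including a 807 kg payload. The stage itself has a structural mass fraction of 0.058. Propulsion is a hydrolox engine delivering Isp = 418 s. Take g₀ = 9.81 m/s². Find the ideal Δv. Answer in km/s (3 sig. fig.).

Δv ≈ 8.75 km/s

Stage wet mass = m₀ − payload = 12,600 − 807 = 11,793 kg.
Stage dry mass = ε × stage wet mass = 0.058 × 11,793 = 683.994 kg.
Burnout mass m_f = stage dry + payload = 683.994 + 807 = 1,490.994 kg.
v_e = Isp · g₀ = 418 × 9.81 = 4100.6 m/s.
By the Tsiolkovsky rocket equation, Δv = v_e · ln(12,600/1,490.994) = 4100.6 × ln(8.451) = 4100.6 × 2.1343 ≈ 8752 m/s.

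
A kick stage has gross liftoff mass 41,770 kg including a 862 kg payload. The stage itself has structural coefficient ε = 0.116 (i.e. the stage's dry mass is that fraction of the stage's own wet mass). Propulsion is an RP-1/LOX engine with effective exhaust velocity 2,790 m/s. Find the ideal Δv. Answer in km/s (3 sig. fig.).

Stage wet mass = m₀ − payload = 41,770 − 862 = 40,908 kg.
Stage dry mass = ε × stage wet mass = 0.116 × 40,908 = 4,745.33 kg.
Burnout mass m_f = stage dry + payload = 4,745.33 + 862 = 5,607.33 kg.
Δv = v_e · ln(41,770/5,607.33) = 2790.0 × ln(7.449) = 2790.0 × 2.0081 ≈ 5603 m/s.

Δv ≈ 5.60 km/s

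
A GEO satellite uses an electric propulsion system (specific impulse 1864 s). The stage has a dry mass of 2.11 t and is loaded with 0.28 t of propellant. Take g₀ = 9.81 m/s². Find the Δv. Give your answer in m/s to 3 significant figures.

Δv ≈ 2280 m/s

v_e = Isp · g₀ = 1864 × 9.81 = 18285.8 m/s.
m₀ = m_dry + m_prop = 2.11 + 0.28 = 2.39 t.
Δv = v_e · ln(m₀/m_f) = 18285.8 × ln(1.133) = 18285.8 × 0.1246 ≈ 2278.5 m/s.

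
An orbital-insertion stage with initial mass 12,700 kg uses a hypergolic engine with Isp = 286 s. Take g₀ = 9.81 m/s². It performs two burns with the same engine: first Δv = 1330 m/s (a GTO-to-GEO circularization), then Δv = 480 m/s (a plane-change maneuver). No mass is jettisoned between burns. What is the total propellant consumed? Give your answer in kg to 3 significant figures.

v_e = Isp · g₀ = 286 × 9.81 = 2805.7 m/s.
After the first burn: m = 12700 × exp(−1330/2805.7) = 12700 × 0.62248 = 7,905.5 kg.
After the second burn: m = 7,905.5 × exp(−480/2805.7) = 7,905.5 × 0.84275 = 6,662.36 kg.
Total propellant = m₀ − m_final = 12700 − 6,662.36 = 6,037.64 kg.

total propellant consumed ≈ 6040 kg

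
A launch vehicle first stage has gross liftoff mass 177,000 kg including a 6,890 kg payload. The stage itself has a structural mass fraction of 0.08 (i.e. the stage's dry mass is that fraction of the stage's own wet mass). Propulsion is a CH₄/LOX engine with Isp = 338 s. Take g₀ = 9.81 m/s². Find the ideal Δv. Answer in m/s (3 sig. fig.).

Stage wet mass = m₀ − payload = 177,000 − 6,890 = 170,110 kg.
Stage dry mass = ε × stage wet mass = 0.08 × 170,110 = 13,608.8 kg.
Burnout mass m_f = stage dry + payload = 13,608.8 + 6,890 = 20,498.8 kg.
v_e = Isp · g₀ = 338 × 9.81 = 3315.8 m/s.
From the ideal rocket equation, Δv = v_e · ln(177,000/20,498.8) = 3315.8 × ln(8.635) = 3315.8 × 2.1558 ≈ 7148 m/s.

Δv ≈ 7150 m/s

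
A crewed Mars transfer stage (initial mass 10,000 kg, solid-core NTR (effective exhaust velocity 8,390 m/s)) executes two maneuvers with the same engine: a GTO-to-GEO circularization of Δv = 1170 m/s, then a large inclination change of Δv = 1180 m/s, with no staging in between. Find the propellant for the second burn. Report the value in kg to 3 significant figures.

After the first burn: m = 10000 × exp(−1170/8390.0) = 10000 × 0.86984 = 8,698.4 kg.
After the second burn: m = 8,698.4 × exp(−1180/8390.0) = 8,698.4 × 0.86880 = 7,557.17 kg.
Second-burn propellant = 8,698.4 − 7,557.17 = 1,141.23 kg.

propellant for the second burn ≈ 1140 kg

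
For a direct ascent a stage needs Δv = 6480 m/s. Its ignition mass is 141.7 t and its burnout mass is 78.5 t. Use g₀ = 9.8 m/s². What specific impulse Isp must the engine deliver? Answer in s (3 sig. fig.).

ln(m₀/m_f) = ln(141700/78500) = ln(1.805) = 0.5906.
Rocket equation: v_e = Δv / ln(m₀/m_f) = 6480 / 0.5906 = 10971.6 m/s.
Isp = v_e / g₀ = 10971.6 / 9.8 = 1119.6 s.

Isp ≈ 1120 s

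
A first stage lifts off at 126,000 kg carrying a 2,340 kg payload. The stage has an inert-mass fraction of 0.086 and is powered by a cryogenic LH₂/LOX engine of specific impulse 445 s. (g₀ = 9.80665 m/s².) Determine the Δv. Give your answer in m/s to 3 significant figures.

Stage wet mass = m₀ − payload = 126,000 − 2,340 = 123,660 kg.
Stage dry mass = ε × stage wet mass = 0.086 × 123,660 = 10,634.8 kg.
Burnout mass m_f = stage dry + payload = 10,634.8 + 2,340 = 12,974.8 kg.
v_e = Isp · g₀ = 445 × 9.80665 = 4364.0 m/s.
Δv = v_e · ln(126,000/12,974.8) = 4364.0 × ln(9.711) = 4364.0 × 2.2733 ≈ 9920 m/s.

Δv ≈ 9920 m/s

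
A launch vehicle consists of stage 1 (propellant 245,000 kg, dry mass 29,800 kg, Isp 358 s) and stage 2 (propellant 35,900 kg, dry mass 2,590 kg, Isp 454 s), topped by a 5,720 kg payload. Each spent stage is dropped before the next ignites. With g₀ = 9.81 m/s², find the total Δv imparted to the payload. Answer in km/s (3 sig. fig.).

Δv ≈ 12.6 km/s

Ignition mass of stage 1 = 245,000+29,800 + 35,900+2,590 + 5,720 = 319,010 kg.
Stage 1: m₀ = 319,010 kg, m_f = 319,010 − 245,000 = 74,010 kg; Δv = 358×9.81×ln(4.31) = 3512.0×1.4610 ≈ 5131 m/s.
Stage 2: m₀ = 44,210 kg, m_f = 44,210 − 35,900 = 8,310 kg; Δv = 454×9.81×ln(5.32) = 4453.7×1.6715 ≈ 7444 m/s.
Total Δv = 5131 + 7444 = 12575 m/s.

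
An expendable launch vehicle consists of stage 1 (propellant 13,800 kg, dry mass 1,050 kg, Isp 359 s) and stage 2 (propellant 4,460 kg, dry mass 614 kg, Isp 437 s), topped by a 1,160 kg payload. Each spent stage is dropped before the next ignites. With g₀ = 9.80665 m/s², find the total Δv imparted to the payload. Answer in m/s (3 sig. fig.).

Ignition mass of stage 1 = 13,800+1,050 + 4,460+614 + 1,160 = 21,084 kg.
Stage 1: m₀ = 21,084 kg, m_f = 21,084 − 13,800 = 7,284 kg; Δv = 359×9.80665×ln(2.895) = 3520.6×1.0628 ≈ 3742 m/s.
Stage 2: m₀ = 6,234 kg, m_f = 6,234 − 4,460 = 1,774 kg; Δv = 437×9.80665×ln(3.514) = 4285.5×1.2568 ≈ 5386 m/s.
Total Δv = 3742 + 5386 = 9128 m/s.

Δv ≈ 9130 m/s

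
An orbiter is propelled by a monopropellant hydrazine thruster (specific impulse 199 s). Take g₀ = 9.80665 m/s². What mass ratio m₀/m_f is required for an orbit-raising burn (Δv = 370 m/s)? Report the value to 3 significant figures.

v_e = Isp · g₀ = 199 × 9.80665 = 1951.5 m/s.
Using Δv = v_e ln(m₀/m_f): m₀/m_f = exp(Δv / v_e) = exp(370 / 1951.5) = exp(0.1896) = 1.2088.

mass ratio ≈ 1.21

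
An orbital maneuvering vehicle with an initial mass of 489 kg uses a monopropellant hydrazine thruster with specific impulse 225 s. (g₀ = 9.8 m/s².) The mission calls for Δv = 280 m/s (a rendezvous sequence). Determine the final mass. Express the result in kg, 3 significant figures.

final mass ≈ 431 kg

v_e = Isp · g₀ = 225 × 9.8 = 2205.0 m/s.
m₀/m_f = exp(Δv / v_e) = exp(280 / 2205.0) = exp(0.1270) = 1.1354.
m_f = m₀ / 1.1354 = 489 / 1.1354 = 430.685 kg.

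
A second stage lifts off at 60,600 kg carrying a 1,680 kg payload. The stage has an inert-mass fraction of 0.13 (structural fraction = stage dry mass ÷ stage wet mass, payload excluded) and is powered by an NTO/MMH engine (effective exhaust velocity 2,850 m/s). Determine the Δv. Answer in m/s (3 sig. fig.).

Δv ≈ 5330 m/s

Stage wet mass = m₀ − payload = 60,600 − 1,680 = 58,920 kg.
Stage dry mass = ε × stage wet mass = 0.13 × 58,920 = 7,659.6 kg.
Burnout mass m_f = stage dry + payload = 7,659.6 + 1,680 = 9,339.6 kg.
Using Δv = v_e ln(m₀/m_f): Δv = v_e · ln(60,600/9,339.6) = 2850.0 × ln(6.489) = 2850.0 × 1.8700 ≈ 5330 m/s.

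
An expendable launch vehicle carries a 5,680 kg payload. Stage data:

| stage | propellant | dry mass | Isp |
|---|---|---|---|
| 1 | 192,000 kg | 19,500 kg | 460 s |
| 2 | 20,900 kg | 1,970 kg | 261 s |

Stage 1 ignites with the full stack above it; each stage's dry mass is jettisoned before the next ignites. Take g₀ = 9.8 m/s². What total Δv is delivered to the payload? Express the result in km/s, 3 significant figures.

Ignition mass of stage 1 = 192,000+19,500 + 20,900+1,970 + 5,680 = 240,050 kg.
Stage 1: m₀ = 240,050 kg, m_f = 240,050 − 192,000 = 48,050 kg; Δv = 460×9.8×ln(4.996) = 4508.0×1.6086 ≈ 7252 m/s.
Stage 2: m₀ = 28,550 kg, m_f = 28,550 − 20,900 = 7,650 kg; Δv = 261×9.8×ln(3.732) = 2557.8×1.3170 ≈ 3368 m/s.
Total Δv = 7252 + 3368 = 10620 m/s.

Δv ≈ 10.6 km/s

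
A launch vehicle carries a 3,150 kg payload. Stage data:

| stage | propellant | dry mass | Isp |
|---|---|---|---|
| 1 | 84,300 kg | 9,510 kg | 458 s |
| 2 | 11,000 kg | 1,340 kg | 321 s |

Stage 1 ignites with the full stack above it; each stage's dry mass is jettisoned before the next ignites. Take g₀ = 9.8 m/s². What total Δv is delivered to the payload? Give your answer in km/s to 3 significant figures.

Ignition mass of stage 1 = 84,300+9,510 + 11,000+1,340 + 3,150 = 109,300 kg.
Stage 1: m₀ = 109,300 kg, m_f = 109,300 − 84,300 = 25,000 kg; Δv = 458×9.8×ln(4.372) = 4488.4×1.4752 ≈ 6621 m/s.
Stage 2: m₀ = 15,490 kg, m_f = 15,490 − 11,000 = 4,490 kg; Δv = 321×9.8×ln(3.45) = 3145.8×1.2383 ≈ 3896 m/s.
Total Δv = 6621 + 3896 = 10517 m/s.

Δv ≈ 10.5 km/s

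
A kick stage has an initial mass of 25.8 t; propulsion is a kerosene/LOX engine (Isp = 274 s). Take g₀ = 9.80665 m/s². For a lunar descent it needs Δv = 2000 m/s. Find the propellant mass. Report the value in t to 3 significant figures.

propellant mass ≈ 13.5 t

v_e = Isp · g₀ = 274 × 9.80665 = 2687.0 m/s.
m₀/m_f = exp(Δv / v_e) = exp(2000 / 2687.0) = exp(0.7443) = 2.1050.
m_f = 25.8 / 2.1050 = 12.2565 t, so propellant = m₀ − m_f = 25.8 − 12.2565 = 13.5435 t.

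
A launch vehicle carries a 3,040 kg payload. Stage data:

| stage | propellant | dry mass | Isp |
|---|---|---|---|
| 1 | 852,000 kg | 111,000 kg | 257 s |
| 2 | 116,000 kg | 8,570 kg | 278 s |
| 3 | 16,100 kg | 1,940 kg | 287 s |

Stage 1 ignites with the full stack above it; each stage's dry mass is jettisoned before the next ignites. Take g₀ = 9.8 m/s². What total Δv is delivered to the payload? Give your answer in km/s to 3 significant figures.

Ignition mass of stage 1 = 852,000+111,000 + 116,000+8,570 + 16,100+1,940 + 3,040 = 1,108,650 kg.
Stage 1: m₀ = 1,108,650 kg, m_f = 1,108,650 − 852,000 = 256,650 kg; Δv = 257×9.8×ln(4.32) = 2518.6×1.4632 ≈ 3685 m/s.
Stage 2: m₀ = 145,650 kg, m_f = 145,650 − 116,000 = 29,650 kg; Δv = 278×9.8×ln(4.912) = 2724.4×1.5917 ≈ 4337 m/s.
Stage 3: m₀ = 21,080 kg, m_f = 21,080 − 16,100 = 4,980 kg; Δv = 287×9.8×ln(4.233) = 2812.6×1.4429 ≈ 4058 m/s.
Total Δv = 3685 + 4337 + 4058 = 12080 m/s.

Δv ≈ 12.1 km/s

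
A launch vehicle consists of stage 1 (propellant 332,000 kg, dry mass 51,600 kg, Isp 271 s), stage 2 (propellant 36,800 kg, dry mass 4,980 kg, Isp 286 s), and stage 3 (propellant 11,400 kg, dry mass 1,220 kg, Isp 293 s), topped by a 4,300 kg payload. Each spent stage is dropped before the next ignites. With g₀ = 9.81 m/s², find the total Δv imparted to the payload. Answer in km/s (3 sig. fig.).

Ignition mass of stage 1 = 332,000+51,600 + 36,800+4,980 + 11,400+1,220 + 4,300 = 442,300 kg.
Stage 1: m₀ = 442,300 kg, m_f = 442,300 − 332,000 = 110,300 kg; Δv = 271×9.81×ln(4.01) = 2658.5×1.3888 ≈ 3692 m/s.
Stage 2: m₀ = 58,700 kg, m_f = 58,700 − 36,800 = 21,900 kg; Δv = 286×9.81×ln(2.68) = 2805.7×0.9860 ≈ 2766 m/s.
Stage 3: m₀ = 16,920 kg, m_f = 16,920 − 11,400 = 5,520 kg; Δv = 293×9.81×ln(3.065) = 2874.3×1.1201 ≈ 3220 m/s.
Total Δv = 3692 + 2766 + 3220 = 9678 m/s.

Δv ≈ 9.68 km/s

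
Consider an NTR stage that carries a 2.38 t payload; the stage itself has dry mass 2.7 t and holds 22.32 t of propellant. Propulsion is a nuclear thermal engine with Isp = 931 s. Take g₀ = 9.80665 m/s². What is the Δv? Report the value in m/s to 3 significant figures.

v_e = Isp · g₀ = 931 × 9.80665 = 9130.0 m/s.
m₀ = payload + dry + propellant = 2.38 + 2.7 + 22.32 = 27.4 t.
m_f = payload + dry = 2.38 + 2.7 = 5.08 t.
Δv = v_e · ln(m₀/m_f) = 9130.0 × ln(5.394) = 9130.0 × 1.6852 ≈ 15386.2 m/s.

Δv ≈ 15400 m/s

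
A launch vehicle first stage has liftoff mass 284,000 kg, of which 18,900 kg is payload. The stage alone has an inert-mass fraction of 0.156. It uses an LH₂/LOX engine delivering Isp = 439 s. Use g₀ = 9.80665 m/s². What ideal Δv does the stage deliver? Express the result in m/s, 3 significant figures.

Stage wet mass = m₀ − payload = 284,000 − 18,900 = 265,100 kg.
Stage dry mass = ε × stage wet mass = 0.156 × 265,100 = 41,355.6 kg.
Burnout mass m_f = stage dry + payload = 41,355.6 + 18,900 = 60,255.6 kg.
v_e = Isp · g₀ = 439 × 9.80665 = 4305.1 m/s.
Δv = v_e · ln(284,000/60,255.6) = 4305.1 × ln(4.713) = 4305.1 × 1.5504 ≈ 6675 m/s.

Δv ≈ 6670 m/s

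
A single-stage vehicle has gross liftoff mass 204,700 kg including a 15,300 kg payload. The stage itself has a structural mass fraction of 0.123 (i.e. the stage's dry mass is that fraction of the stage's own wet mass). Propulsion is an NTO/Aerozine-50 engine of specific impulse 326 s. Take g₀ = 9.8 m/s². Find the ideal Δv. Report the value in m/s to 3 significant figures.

Stage wet mass = m₀ − payload = 204,700 − 15,300 = 189,400 kg.
Stage dry mass = ε × stage wet mass = 0.123 × 189,400 = 23,296.2 kg.
Burnout mass m_f = stage dry + payload = 23,296.2 + 15,300 = 38,596.2 kg.
v_e = Isp · g₀ = 326 × 9.8 = 3194.8 m/s.
Δv = v_e · ln(204,700/38,596.2) = 3194.8 × ln(5.304) = 3194.8 × 1.6684 ≈ 5330 m/s.

Δv ≈ 5330 m/s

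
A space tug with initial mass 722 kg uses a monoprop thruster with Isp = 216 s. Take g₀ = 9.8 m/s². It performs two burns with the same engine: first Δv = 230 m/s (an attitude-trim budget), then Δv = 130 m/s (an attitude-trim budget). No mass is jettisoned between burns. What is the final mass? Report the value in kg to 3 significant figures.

v_e = Isp · g₀ = 216 × 9.8 = 2116.8 m/s.
After the first burn: m = 722 × exp(−230/2116.8) = 722 × 0.89704 = 647.663 kg.
After the second burn: m = 647.663 × exp(−130/2116.8) = 647.663 × 0.94043 = 609.082 kg.

final mass ≈ 609 kg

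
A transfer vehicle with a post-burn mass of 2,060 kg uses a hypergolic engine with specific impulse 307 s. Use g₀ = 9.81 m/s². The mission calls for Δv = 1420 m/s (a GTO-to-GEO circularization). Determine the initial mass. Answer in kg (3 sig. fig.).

initial mass ≈ 3300 kg

v_e = Isp · g₀ = 307 × 9.81 = 3011.7 m/s.
m₀/m_f = exp(Δv / v_e) = exp(1420 / 3011.7) = exp(0.4715) = 1.6024.
m₀ = m_f × 1.6024 = 2,060 × 1.6024 = 3,300.94 kg.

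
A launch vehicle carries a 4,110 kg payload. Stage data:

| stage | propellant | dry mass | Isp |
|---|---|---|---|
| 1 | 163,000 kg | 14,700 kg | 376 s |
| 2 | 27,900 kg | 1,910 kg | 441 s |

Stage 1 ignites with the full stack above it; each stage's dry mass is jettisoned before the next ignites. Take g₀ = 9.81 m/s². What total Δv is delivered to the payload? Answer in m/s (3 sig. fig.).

Δv ≈ 12900 m/s

Ignition mass of stage 1 = 163,000+14,700 + 27,900+1,910 + 4,110 = 211,620 kg.
Stage 1: m₀ = 211,620 kg, m_f = 211,620 − 163,000 = 48,620 kg; Δv = 376×9.81×ln(4.353) = 3688.6×1.4708 ≈ 5425 m/s.
Stage 2: m₀ = 33,920 kg, m_f = 33,920 − 27,900 = 6,020 kg; Δv = 441×9.81×ln(5.635) = 4326.2×1.7289 ≈ 7480 m/s.
Total Δv = 5425 + 7480 = 12905 m/s.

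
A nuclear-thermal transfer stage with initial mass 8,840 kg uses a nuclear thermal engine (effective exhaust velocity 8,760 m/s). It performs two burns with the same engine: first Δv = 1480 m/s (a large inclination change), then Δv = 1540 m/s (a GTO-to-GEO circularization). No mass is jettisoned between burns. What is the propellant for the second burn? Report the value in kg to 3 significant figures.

propellant for the second burn ≈ 1200 kg

After the first burn: m = 8840 × exp(−1480/8760.0) = 8840 × 0.84455 = 7,465.82 kg.
After the second burn: m = 7,465.82 × exp(−1540/8760.0) = 7,465.82 × 0.83879 = 6,262.26 kg.
Second-burn propellant = 7,465.82 − 6,262.26 = 1,203.56 kg.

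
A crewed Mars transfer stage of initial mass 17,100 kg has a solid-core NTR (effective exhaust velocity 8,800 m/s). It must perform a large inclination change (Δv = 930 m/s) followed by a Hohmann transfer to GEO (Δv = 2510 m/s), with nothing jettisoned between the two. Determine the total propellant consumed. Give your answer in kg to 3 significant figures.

After the first burn: m = 17100 × exp(−930/8800.0) = 17100 × 0.89971 = 15,385 kg.
After the second burn: m = 15,385 × exp(−2510/8800.0) = 15,385 × 0.75184 = 11,567.1 kg.
Total propellant = m₀ − m_final = 17100 − 11,567.1 = 5,532.9 kg.

total propellant consumed ≈ 5530 kg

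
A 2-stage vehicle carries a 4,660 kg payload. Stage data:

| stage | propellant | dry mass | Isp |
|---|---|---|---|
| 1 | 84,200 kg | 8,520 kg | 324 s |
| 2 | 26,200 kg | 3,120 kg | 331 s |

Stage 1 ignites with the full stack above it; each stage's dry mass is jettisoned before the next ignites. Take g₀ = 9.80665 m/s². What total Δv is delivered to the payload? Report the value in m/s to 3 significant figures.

Ignition mass of stage 1 = 84,200+8,520 + 26,200+3,120 + 4,660 = 126,700 kg.
Stage 1: m₀ = 126,700 kg, m_f = 126,700 − 84,200 = 42,500 kg; Δv = 324×9.80665×ln(2.981) = 3177.4×1.0923 ≈ 3471 m/s.
Stage 2: m₀ = 33,980 kg, m_f = 33,980 − 26,200 = 7,780 kg; Δv = 331×9.80665×ln(4.368) = 3246.0×1.4742 ≈ 4785 m/s.
Total Δv = 3471 + 4785 = 8256 m/s.

Δv ≈ 8260 m/s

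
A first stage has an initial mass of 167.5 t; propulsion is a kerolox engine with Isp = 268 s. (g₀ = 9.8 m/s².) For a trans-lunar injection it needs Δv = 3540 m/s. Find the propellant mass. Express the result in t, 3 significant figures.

v_e = Isp · g₀ = 268 × 9.8 = 2626.4 m/s.
m₀/m_f = exp(Δv / v_e) = exp(3540 / 2626.4) = exp(1.3479) = 3.8492.
m_f = 167.5 / 3.8492 = 43.5155 t, so propellant = m₀ − m_f = 167.5 − 43.5155 = 123.9845 t.

propellant mass ≈ 124 t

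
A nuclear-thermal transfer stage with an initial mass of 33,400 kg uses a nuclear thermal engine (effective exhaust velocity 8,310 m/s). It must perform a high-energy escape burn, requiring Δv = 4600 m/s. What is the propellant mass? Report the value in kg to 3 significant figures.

Rocket equation: m₀/m_f = exp(Δv / v_e) = exp(4600 / 8310.0) = exp(0.5535) = 1.7394.
m_f = 33,400 / 1.7394 = 19,202 kg, so propellant = m₀ − m_f = 33,400 − 19,202 = 14,198 kg.

propellant mass ≈ 14200 kg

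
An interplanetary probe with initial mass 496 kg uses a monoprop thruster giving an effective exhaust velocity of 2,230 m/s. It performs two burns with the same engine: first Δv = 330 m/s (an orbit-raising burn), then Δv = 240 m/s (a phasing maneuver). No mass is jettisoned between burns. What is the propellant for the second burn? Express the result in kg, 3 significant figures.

propellant for the second burn ≈ 43.6 kg

After the first burn: m = 496 × exp(−330/2230.0) = 496 × 0.86245 = 427.775 kg.
After the second burn: m = 427.775 × exp(−240/2230.0) = 427.775 × 0.89797 = 384.129 kg.
Second-burn propellant = 427.775 − 384.129 = 43.646 kg.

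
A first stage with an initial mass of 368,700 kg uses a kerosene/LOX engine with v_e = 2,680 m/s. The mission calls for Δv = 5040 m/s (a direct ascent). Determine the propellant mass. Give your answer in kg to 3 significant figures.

m₀/m_f = exp(Δv / v_e) = exp(5040 / 2680.0) = exp(1.8806) = 6.5574.
m_f = 368,700 / 6.5574 = 56,226.6 kg, so propellant = m₀ − m_f = 368,700 − 56,226.6 = 312,473.4 kg.

propellant mass ≈ 312000 kg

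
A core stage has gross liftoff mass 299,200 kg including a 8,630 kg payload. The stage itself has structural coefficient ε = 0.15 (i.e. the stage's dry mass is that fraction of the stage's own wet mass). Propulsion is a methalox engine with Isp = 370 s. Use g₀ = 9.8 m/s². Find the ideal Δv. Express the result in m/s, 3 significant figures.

Δv ≈ 6330 m/s

Stage wet mass = m₀ − payload = 299,200 − 8,630 = 290,570 kg.
Stage dry mass = ε × stage wet mass = 0.15 × 290,570 = 43,585.5 kg.
Burnout mass m_f = stage dry + payload = 43,585.5 + 8,630 = 52,215.5 kg.
v_e = Isp · g₀ = 370 × 9.8 = 3626.0 m/s.
Rocket equation: Δv = v_e · ln(299,200/52,215.5) = 3626.0 × ln(5.73) = 3626.0 × 1.7457 ≈ 6330 m/s.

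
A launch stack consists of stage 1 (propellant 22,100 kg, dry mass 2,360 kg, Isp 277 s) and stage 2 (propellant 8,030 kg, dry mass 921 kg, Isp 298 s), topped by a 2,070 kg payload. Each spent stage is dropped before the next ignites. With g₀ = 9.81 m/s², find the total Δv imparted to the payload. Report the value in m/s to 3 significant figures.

Δv ≈ 6460 m/s

Ignition mass of stage 1 = 22,100+2,360 + 8,030+921 + 2,070 = 35,481 kg.
Stage 1: m₀ = 35,481 kg, m_f = 35,481 − 22,100 = 13,381 kg; Δv = 277×9.81×ln(2.652) = 2717.4×0.9752 ≈ 2650 m/s.
Stage 2: m₀ = 11,021 kg, m_f = 11,021 − 8,030 = 2,991 kg; Δv = 298×9.81×ln(3.685) = 2923.4×1.3042 ≈ 3813 m/s.
Total Δv = 2650 + 3813 = 6463 m/s.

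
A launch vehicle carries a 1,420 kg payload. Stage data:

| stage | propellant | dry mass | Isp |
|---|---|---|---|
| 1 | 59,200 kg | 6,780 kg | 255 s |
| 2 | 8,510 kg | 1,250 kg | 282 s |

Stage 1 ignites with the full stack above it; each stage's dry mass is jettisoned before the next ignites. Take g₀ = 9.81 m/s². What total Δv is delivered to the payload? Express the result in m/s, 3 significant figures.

Ignition mass of stage 1 = 59,200+6,780 + 8,510+1,250 + 1,420 = 77,160 kg.
Stage 1: m₀ = 77,160 kg, m_f = 77,160 − 59,200 = 17,960 kg; Δv = 255×9.81×ln(4.296) = 2501.6×1.4577 ≈ 3647 m/s.
Stage 2: m₀ = 11,180 kg, m_f = 11,180 − 8,510 = 2,670 kg; Δv = 282×9.81×ln(4.187) = 2766.4×1.4320 ≈ 3962 m/s.
Total Δv = 3647 + 3962 = 7609 m/s.

Δv ≈ 7610 m/s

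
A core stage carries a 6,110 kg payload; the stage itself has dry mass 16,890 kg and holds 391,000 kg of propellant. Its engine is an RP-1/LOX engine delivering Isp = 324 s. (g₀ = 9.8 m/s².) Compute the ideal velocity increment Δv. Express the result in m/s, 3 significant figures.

v_e = Isp · g₀ = 324 × 9.8 = 3175.2 m/s.
m₀ = payload + dry + propellant = 6,110 + 16,890 + 391,000 = 414,000 kg.
m_f = payload + dry = 6,110 + 16,890 = 23,000 kg.
Δv = v_e · ln(m₀/m_f) = 3175.2 × ln(18) = 3175.2 × 2.8904 ≈ 9177.5 m/s.

Δv ≈ 9180 m/s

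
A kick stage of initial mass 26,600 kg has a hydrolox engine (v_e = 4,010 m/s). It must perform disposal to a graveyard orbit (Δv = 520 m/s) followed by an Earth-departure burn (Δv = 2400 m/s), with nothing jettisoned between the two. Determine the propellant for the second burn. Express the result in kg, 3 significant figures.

propellant for the second burn ≈ 10500 kg

After the first burn: m = 26600 × exp(−520/4010.0) = 26600 × 0.87838 = 23,364.9 kg.
After the second burn: m = 23,364.9 × exp(−2400/4010.0) = 23,364.9 × 0.54963 = 12,842 kg.
Second-burn propellant = 23,364.9 − 12,842 = 10,522.9 kg.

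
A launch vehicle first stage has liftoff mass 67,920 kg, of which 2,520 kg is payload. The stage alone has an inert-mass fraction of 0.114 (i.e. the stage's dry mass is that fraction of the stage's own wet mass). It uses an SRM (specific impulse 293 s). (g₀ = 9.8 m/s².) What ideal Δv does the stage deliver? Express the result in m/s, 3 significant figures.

Stage wet mass = m₀ − payload = 67,920 − 2,520 = 65,400 kg.
Stage dry mass = ε × stage wet mass = 0.114 × 65,400 = 7,455.6 kg.
Burnout mass m_f = stage dry + payload = 7,455.6 + 2,520 = 9,975.6 kg.
v_e = Isp · g₀ = 293 × 9.8 = 2871.4 m/s.
By the Tsiolkovsky rocket equation, Δv = v_e · ln(67,920/9,975.6) = 2871.4 × ln(6.809) = 2871.4 × 1.9182 ≈ 5508 m/s.

Δv ≈ 5510 m/s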